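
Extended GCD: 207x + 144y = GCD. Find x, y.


Tabular extended Euclidean (each row: r = 207*s + 144*t):
r=207, s=1, t=0
r=144, s=0, t=1
q=1: r=63, s=1, t=-1   [207*(1) + 144*(-1) = 63]
q=2: r=18, s=-2, t=3   [207*(-2) + 144*(3) = 18]
q=3: r=9, s=7, t=-10   [207*(7) + 144*(-10) = 9]
q=2: r=0, s=-16, t=23   [207*(-16) + 144*(23) = 0]
GCD = 9; from the row with r=9: x=7, y=-10
Check: 207*(7) + 144*(-10) = 1449 - 1440 = 9

GCD = 9, x = 7, y = -10


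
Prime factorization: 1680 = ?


1680 / 2 = 840
840 / 2 = 420
420 / 2 = 210
210 / 2 = 105
105 / 3 = 35
35 / 5 = 7
7 / 7 = 1
1680 = 2^4 × 3 × 5 × 7


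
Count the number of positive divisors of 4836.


4836 = 2^2 × 3^1 × 13^1 × 31^1
d(4836) = (2+1) × (1+1) × (1+1) × (1+1) = 24

24 divisors


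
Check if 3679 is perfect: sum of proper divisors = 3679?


Proper divisors of 3679: 1, 13, 283
Sum = 1 + 13 + 283 = 297

No, 3679 is not perfect (297 ≠ 3679)


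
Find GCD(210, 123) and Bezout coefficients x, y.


Tabular extended Euclidean (each row: r = 210*s + 123*t):
r=210, s=1, t=0
r=123, s=0, t=1
q=1: r=87, s=1, t=-1   [210*(1) + 123*(-1) = 87]
q=1: r=36, s=-1, t=2   [210*(-1) + 123*(2) = 36]
q=2: r=15, s=3, t=-5   [210*(3) + 123*(-5) = 15]
q=2: r=6, s=-7, t=12   [210*(-7) + 123*(12) = 6]
q=2: r=3, s=17, t=-29   [210*(17) + 123*(-29) = 3]
q=2: r=0, s=-41, t=70   [210*(-41) + 123*(70) = 0]
GCD = 3; from the row with r=3: x=17, y=-29
Check: 210*(17) + 123*(-29) = 3570 - 3567 = 3

GCD = 3, x = 17, y = -29


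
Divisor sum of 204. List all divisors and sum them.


Divisors of 204: 1, 2, 3, 4, 6, 12, 17, 34, 51, 68, 102, 204
Sum = 1 + 2 + 3 + 4 + 6 + 12 + 17 + 34 + 51 + 68 + 102 + 204 = 504

σ(204) = 504


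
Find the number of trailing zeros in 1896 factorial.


floor(1896/5) = 379
floor(1896/25) = 75
floor(1896/125) = 15
floor(1896/625) = 3
Total = 472

472 trailing zeros


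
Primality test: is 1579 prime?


Check divisors up to sqrt(1579) = 39.7366
No divisors found.
1579 is prime.

Yes, 1579 is prime


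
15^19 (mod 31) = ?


15^1 mod 31 = 15
15^2 mod 31 = 8
15^3 mod 31 = 27
15^4 mod 31 = 2
15^5 mod 31 = 30
15^6 mod 31 = 16
15^7 mod 31 = 23
15^8 mod 31 = 4
15^9 mod 31 = 29
15^10 mod 31 = 1
15^11 mod 31 = 15
15^12 mod 31 = 8
15^13 mod 31 = 27
15^14 mod 31 = 2
15^15 mod 31 = 30
15^16 mod 31 = 16
15^17 mod 31 = 23
15^18 mod 31 = 4
15^19 mod 31 = 29


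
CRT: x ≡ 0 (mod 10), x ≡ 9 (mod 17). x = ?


M = 10*17 = 170
M1 = M/10 = 17, M2 = M/17 = 10
M1^(-1) mod 10 = 3, M2^(-1) mod 17 = 12
x = 0*17*3 + 9*10*12 = 1080
1080 mod 170 = 60
Check: 60 mod 10 = 0 ✓, 60 mod 17 = 9 ✓

x ≡ 60 (mod 170)


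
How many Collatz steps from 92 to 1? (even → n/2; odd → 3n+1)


92 → 46 → 23 → 70 → 35 → 106 → 53 → 160 → 80 → 40 → 20 → 10 → 5 → 16 → 8 → 4 → 2 → 1
Total steps = 17

17 steps


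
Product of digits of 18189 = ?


1 × 8 × 1 × 8 × 9 = 576


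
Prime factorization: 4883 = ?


4883 / 19 = 257
257 / 257 = 1
4883 = 19 × 257


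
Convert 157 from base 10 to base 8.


157 (base 10) = 157 (decimal)
157 (decimal) = 235 (base 8)


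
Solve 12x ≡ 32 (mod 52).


GCD(12, 52) = 4 divides 32
Divide: 3x ≡ 8 (mod 13)
x ≡ 7 (mod 13)


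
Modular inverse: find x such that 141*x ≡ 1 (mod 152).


Use the extended Euclidean algorithm on (152, 141); each row r = 152*s + 141*t:
r=152, s=1, t=0
r=141, s=0, t=1
q=1: r=11, s=1, t=-1   [152*(1) + 141*(-1) = 11]
q=12: r=9, s=-12, t=13   [152*(-12) + 141*(13) = 9]
q=1: r=2, s=13, t=-14   [152*(13) + 141*(-14) = 2]
q=4: r=1, s=-64, t=69   [152*(-64) + 141*(69) = 1]
q=2: r=0, s=141, t=-152   [152*(141) + 141*(-152) = 0]
GCD = 1 with t = 69, so 141*(69) ≡ 1 (mod 152)
Inverse = 69 mod 152 = 69
Check: 141 * 69 = 9729 ≡ 1 (mod 152)

141^(-1) ≡ 69 (mod 152)


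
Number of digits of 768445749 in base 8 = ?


768445749 in base 8 = 5563306465
Number of digits = 10

10 digits (base 8)


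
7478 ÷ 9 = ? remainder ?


7478 = 9 * 830 + 8
Check: 7470 + 8 = 7478

q = 830, r = 8


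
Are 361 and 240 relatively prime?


Euclidean algorithm:
361 = 1 * 240 + 121
240 = 1 * 121 + 119
121 = 1 * 119 + 2
119 = 59 * 2 + 1
2 = 2 * 1 + 0
GCD(361, 240) = 1

Yes, coprime (GCD = 1)


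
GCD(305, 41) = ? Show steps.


305 = 7 * 41 + 18
41 = 2 * 18 + 5
18 = 3 * 5 + 3
5 = 1 * 3 + 2
3 = 1 * 2 + 1
2 = 2 * 1 + 0
GCD = 1


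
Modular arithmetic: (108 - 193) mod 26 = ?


108 - 193 = -85
-85 mod 26 = 19


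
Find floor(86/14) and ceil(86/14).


86/14 = 6.1429
floor = 6
ceil = 7

floor = 6, ceil = 7


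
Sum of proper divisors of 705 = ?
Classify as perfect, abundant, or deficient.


Proper divisors: 1, 3, 5, 15, 47, 141, 235
Sum = 1 + 3 + 5 + 15 + 47 + 141 + 235 = 447
447 < 705 → deficient

s(705) = 447 (deficient)


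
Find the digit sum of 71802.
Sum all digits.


7 + 1 + 8 + 0 + 2 = 18


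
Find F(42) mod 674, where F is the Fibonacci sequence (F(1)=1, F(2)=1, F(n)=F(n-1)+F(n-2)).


F(k) mod 674 for k=1..42:
1, 1, 2, 3, 5, 8, 13, 21, 34, 55, 89, 144, 233, 377, 610, 313, 249, 562, 137, 25, 162, 187, 349, 536, 211, 73, 284, 357, 641, 324, 291, 615, 232, 173, 405, 578, 309, 213, 522, 61, 583, 644
F(42) mod 674 = 644


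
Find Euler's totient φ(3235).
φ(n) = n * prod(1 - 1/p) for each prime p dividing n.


3235 = 5 × 647
Prime factors: 5, 647
φ(3235) = 3235 × (1-1/5) × (1-1/647)
= 3235 × 4/5 × 646/647 = 2584

φ(3235) = 2584


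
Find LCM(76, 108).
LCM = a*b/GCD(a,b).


GCD(76, 108) = 4
LCM = 76*108/4 = 8208/4 = 2052

LCM = 2052


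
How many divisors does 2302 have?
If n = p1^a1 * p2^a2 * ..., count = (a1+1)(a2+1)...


2302 = 2^1 × 1151^1
d(2302) = (1+1) × (1+1) = 4

4 divisors


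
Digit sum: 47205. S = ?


4 + 7 + 2 + 0 + 5 = 18


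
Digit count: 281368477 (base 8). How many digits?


281368477 in base 8 = 2061253635
Number of digits = 10

10 digits (base 8)


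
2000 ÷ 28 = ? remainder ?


2000 = 28 * 71 + 12
Check: 1988 + 12 = 2000

q = 71, r = 12


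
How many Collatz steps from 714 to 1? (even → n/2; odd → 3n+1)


714 → 357 → 1072 → 536 → 268 → 134 → 67 → 202 → 101 → 304 → 152 → 76 → 38 → 19 → 58 → 29 → 88 → 44 → 22 → 11 → 34 → 17 → 52 → 26 → 13 → 40 → 20 → 10 → 5 → 16 → 8 → 4 → 2 → 1
Total steps = 33

33 steps


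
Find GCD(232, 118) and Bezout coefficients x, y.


Tabular extended Euclidean (each row: r = 232*s + 118*t):
r=232, s=1, t=0
r=118, s=0, t=1
q=1: r=114, s=1, t=-1   [232*(1) + 118*(-1) = 114]
q=1: r=4, s=-1, t=2   [232*(-1) + 118*(2) = 4]
q=28: r=2, s=29, t=-57   [232*(29) + 118*(-57) = 2]
q=2: r=0, s=-59, t=116   [232*(-59) + 118*(116) = 0]
GCD = 2; from the row with r=2: x=29, y=-57
Check: 232*(29) + 118*(-57) = 6728 - 6726 = 2

GCD = 2, x = 29, y = -57


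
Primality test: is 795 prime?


795 / 3 = 265 (exact division)
795 is NOT prime.

No, 795 is not prime


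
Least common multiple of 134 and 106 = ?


GCD(134, 106) = 2
LCM = 134*106/2 = 14204/2 = 7102

LCM = 7102


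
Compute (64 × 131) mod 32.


64 × 131 = 8384
8384 mod 32 = 0


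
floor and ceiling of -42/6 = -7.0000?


-42/6 = -7.0000
floor = -7
ceil = -7

floor = -7, ceil = -7


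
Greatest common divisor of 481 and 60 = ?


481 = 8 * 60 + 1
60 = 60 * 1 + 0
GCD = 1


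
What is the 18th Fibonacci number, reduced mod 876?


F(k) mod 876 for k=1..18:
1, 1, 2, 3, 5, 8, 13, 21, 34, 55, 89, 144, 233, 377, 610, 111, 721, 832
F(18) mod 876 = 832


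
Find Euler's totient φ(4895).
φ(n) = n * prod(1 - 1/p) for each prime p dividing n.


4895 = 5 × 11 × 89
Prime factors: 5, 11, 89
φ(4895) = 4895 × (1-1/5) × (1-1/11) × (1-1/89)
= 4895 × 4/5 × 10/11 × 88/89 = 3520

φ(4895) = 3520


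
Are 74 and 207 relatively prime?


Euclidean algorithm:
207 = 2 * 74 + 59
74 = 1 * 59 + 15
59 = 3 * 15 + 14
15 = 1 * 14 + 1
14 = 14 * 1 + 0
GCD(74, 207) = 1

Yes, coprime (GCD = 1)


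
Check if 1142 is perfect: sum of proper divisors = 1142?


Proper divisors of 1142: 1, 2, 571
Sum = 1 + 2 + 571 = 574

No, 1142 is not perfect (574 ≠ 1142)


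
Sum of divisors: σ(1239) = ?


Divisors of 1239: 1, 3, 7, 21, 59, 177, 413, 1239
Sum = 1 + 3 + 7 + 21 + 59 + 177 + 413 + 1239 = 1920

σ(1239) = 1920


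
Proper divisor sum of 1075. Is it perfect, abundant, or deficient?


Proper divisors: 1, 5, 25, 43, 215
Sum = 1 + 5 + 25 + 43 + 215 = 289
289 < 1075 → deficient

s(1075) = 289 (deficient)


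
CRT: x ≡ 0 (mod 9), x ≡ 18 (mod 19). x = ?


M = 9*19 = 171
M1 = M/9 = 19, M2 = M/19 = 9
M1^(-1) mod 9 = 1, M2^(-1) mod 19 = 17
x = 0*19*1 + 18*9*17 = 2754
2754 mod 171 = 18
Check: 18 mod 9 = 0 ✓, 18 mod 19 = 18 ✓

x ≡ 18 (mod 171)


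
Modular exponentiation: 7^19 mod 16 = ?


7^1 mod 16 = 7
7^2 mod 16 = 1
7^3 mod 16 = 7
7^4 mod 16 = 1
7^5 mod 16 = 7
7^6 mod 16 = 1
7^7 mod 16 = 7
7^8 mod 16 = 1
7^9 mod 16 = 7
7^10 mod 16 = 1
7^11 mod 16 = 7
7^12 mod 16 = 1
7^13 mod 16 = 7
7^14 mod 16 = 1
7^15 mod 16 = 7
7^16 mod 16 = 1
7^17 mod 16 = 7
7^18 mod 16 = 1
7^19 mod 16 = 7


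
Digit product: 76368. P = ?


7 × 6 × 3 × 6 × 8 = 6048


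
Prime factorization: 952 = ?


952 / 2 = 476
476 / 2 = 238
238 / 2 = 119
119 / 7 = 17
17 / 17 = 1
952 = 2^3 × 7 × 17


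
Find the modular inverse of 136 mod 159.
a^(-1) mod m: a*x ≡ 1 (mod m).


Use the extended Euclidean algorithm on (159, 136); each row r = 159*s + 136*t:
r=159, s=1, t=0
r=136, s=0, t=1
q=1: r=23, s=1, t=-1   [159*(1) + 136*(-1) = 23]
q=5: r=21, s=-5, t=6   [159*(-5) + 136*(6) = 21]
q=1: r=2, s=6, t=-7   [159*(6) + 136*(-7) = 2]
q=10: r=1, s=-65, t=76   [159*(-65) + 136*(76) = 1]
q=2: r=0, s=136, t=-159   [159*(136) + 136*(-159) = 0]
GCD = 1 with t = 76, so 136*(76) ≡ 1 (mod 159)
Inverse = 76 mod 159 = 76
Check: 136 * 76 = 10336 ≡ 1 (mod 159)

136^(-1) ≡ 76 (mod 159)


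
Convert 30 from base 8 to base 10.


30 (base 8) = 24 (decimal)
24 (decimal) = 24 (base 10)


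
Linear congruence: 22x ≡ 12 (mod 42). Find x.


GCD(22, 42) = 2 divides 12
Divide: 11x ≡ 6 (mod 21)
x ≡ 12 (mod 21)


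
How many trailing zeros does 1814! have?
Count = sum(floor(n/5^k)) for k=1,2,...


floor(1814/5) = 362
floor(1814/25) = 72
floor(1814/125) = 14
floor(1814/625) = 2
Total = 450

450 trailing zeros


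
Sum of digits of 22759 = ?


2 + 2 + 7 + 5 + 9 = 25


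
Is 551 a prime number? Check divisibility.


551 / 19 = 29 (exact division)
551 is NOT prime.

No, 551 is not prime


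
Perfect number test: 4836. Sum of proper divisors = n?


Proper divisors of 4836: 1, 2, 3, 4, 6, 12, 13, 26, 31, 39, 52, 62, 78, 93, 124, 156, 186, 372, 403, 806, 1209, 1612, 2418
Sum = 1 + 2 + 3 + 4 + 6 + 12 + 13 + 26 + 31 + 39 + 52 + 62 + 78 + 93 + 124 + 156 + 186 + 372 + 403 + 806 + 1209 + 1612 + 2418 = 7708

No, 4836 is not perfect (7708 ≠ 4836)


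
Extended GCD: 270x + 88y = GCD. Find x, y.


Tabular extended Euclidean (each row: r = 270*s + 88*t):
r=270, s=1, t=0
r=88, s=0, t=1
q=3: r=6, s=1, t=-3   [270*(1) + 88*(-3) = 6]
q=14: r=4, s=-14, t=43   [270*(-14) + 88*(43) = 4]
q=1: r=2, s=15, t=-46   [270*(15) + 88*(-46) = 2]
q=2: r=0, s=-44, t=135   [270*(-44) + 88*(135) = 0]
GCD = 2; from the row with r=2: x=15, y=-46
Check: 270*(15) + 88*(-46) = 4050 - 4048 = 2

GCD = 2, x = 15, y = -46


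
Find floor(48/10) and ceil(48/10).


48/10 = 4.8000
floor = 4
ceil = 5

floor = 4, ceil = 5


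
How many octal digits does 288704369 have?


288704369 in base 8 = 2115243561
Number of digits = 10

10 digits (base 8)


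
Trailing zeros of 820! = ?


floor(820/5) = 164
floor(820/25) = 32
floor(820/125) = 6
floor(820/625) = 1
Total = 203

203 trailing zeros


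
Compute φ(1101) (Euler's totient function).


1101 = 3 × 367
Prime factors: 3, 367
φ(1101) = 1101 × (1-1/3) × (1-1/367)
= 1101 × 2/3 × 366/367 = 732

φ(1101) = 732


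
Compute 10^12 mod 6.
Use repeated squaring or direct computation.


10^1 mod 6 = 4
10^2 mod 6 = 4
10^3 mod 6 = 4
10^4 mod 6 = 4
10^5 mod 6 = 4
10^6 mod 6 = 4
10^7 mod 6 = 4
10^8 mod 6 = 4
10^9 mod 6 = 4
10^10 mod 6 = 4
10^11 mod 6 = 4
10^12 mod 6 = 4


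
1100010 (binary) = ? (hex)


1100010 (base 2) = 98 (decimal)
98 (decimal) = 62 (base 16)


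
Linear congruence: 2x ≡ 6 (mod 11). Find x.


GCD(2, 11) = 1, unique solution
a^(-1) mod 11 = 6
x = 6 * 6 mod 11 = 3

x ≡ 3 (mod 11)


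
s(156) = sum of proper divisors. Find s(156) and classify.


Proper divisors: 1, 2, 3, 4, 6, 12, 13, 26, 39, 52, 78
Sum = 1 + 2 + 3 + 4 + 6 + 12 + 13 + 26 + 39 + 52 + 78 = 236
236 > 156 → abundant

s(156) = 236 (abundant)


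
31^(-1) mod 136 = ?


Use the extended Euclidean algorithm on (136, 31); each row r = 136*s + 31*t:
r=136, s=1, t=0
r=31, s=0, t=1
q=4: r=12, s=1, t=-4   [136*(1) + 31*(-4) = 12]
q=2: r=7, s=-2, t=9   [136*(-2) + 31*(9) = 7]
q=1: r=5, s=3, t=-13   [136*(3) + 31*(-13) = 5]
q=1: r=2, s=-5, t=22   [136*(-5) + 31*(22) = 2]
q=2: r=1, s=13, t=-57   [136*(13) + 31*(-57) = 1]
q=2: r=0, s=-31, t=136   [136*(-31) + 31*(136) = 0]
GCD = 1 with t = -57, so 31*(-57) ≡ 1 (mod 136)
Inverse = -57 mod 136 = 79
Check: 31 * 79 = 2449 ≡ 1 (mod 136)

31^(-1) ≡ 79 (mod 136)


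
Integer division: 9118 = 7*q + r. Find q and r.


9118 = 7 * 1302 + 4
Check: 9114 + 4 = 9118

q = 1302, r = 4


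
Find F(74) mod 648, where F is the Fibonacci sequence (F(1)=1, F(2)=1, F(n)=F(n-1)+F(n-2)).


F(k) mod 648 for k=1..74:
1, 1, 2, 3, 5, 8, 13, 21, 34, 55, 89, 144, 233, 377, 610, 339, 301, 640, 293, 285, 578, 215, 145, 360, 505, 217, 74, 291, 365, 8, 373, 381, 106, 487, 593, 432, 377, 161, 538, 51, 589, 640, 581, 573, 506, 431, 289, 72, 361, 433, 146, 579, 77, 8, 85, 93, 178, 271, 449, 72, 521, 593, 466, 411, 229, 640, 221, 213, 434, 647, 433, 432, 217, 1
F(74) mod 648 = 1


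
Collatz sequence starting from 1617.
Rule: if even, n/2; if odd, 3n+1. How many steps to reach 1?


1617 → 4852 → 2426 → 1213 → 3640 → 1820 → 910 → 455 → 1366 → 683 → 2050 → 1025 → 3076 → 1538 → 769 → 2308 → 1154 → 577 → 1732 → 866 → 433 → 1300 → 650 → 325 → 976 → 488 → 244 → 122 → 61 → 184 → 92 → 46 → 23 → 70 → 35 → 106 → 53 → 160 → 80 → 40 → 20 → 10 → 5 → 16 → 8 → 4 → 2 → 1
Total steps = 47

47 steps


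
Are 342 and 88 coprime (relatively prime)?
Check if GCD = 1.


Euclidean algorithm:
342 = 3 * 88 + 78
88 = 1 * 78 + 10
78 = 7 * 10 + 8
10 = 1 * 8 + 2
8 = 4 * 2 + 0
GCD(342, 88) = 2

No, not coprime (GCD = 2)


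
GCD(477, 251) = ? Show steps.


477 = 1 * 251 + 226
251 = 1 * 226 + 25
226 = 9 * 25 + 1
25 = 25 * 1 + 0
GCD = 1


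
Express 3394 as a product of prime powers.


3394 / 2 = 1697
1697 / 1697 = 1
3394 = 2 × 1697


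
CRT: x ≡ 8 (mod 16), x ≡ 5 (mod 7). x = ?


M = 16*7 = 112
M1 = M/16 = 7, M2 = M/7 = 16
M1^(-1) mod 16 = 7, M2^(-1) mod 7 = 4
x = 8*7*7 + 5*16*4 = 712
712 mod 112 = 40
Check: 40 mod 16 = 8 ✓, 40 mod 7 = 5 ✓

x ≡ 40 (mod 112)


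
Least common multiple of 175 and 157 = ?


GCD(175, 157) = 1
LCM = 175*157/1 = 27475/1 = 27475

LCM = 27475


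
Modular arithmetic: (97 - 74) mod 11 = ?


97 - 74 = 23
23 mod 11 = 1


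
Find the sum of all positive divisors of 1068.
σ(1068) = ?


Divisors of 1068: 1, 2, 3, 4, 6, 12, 89, 178, 267, 356, 534, 1068
Sum = 1 + 2 + 3 + 4 + 6 + 12 + 89 + 178 + 267 + 356 + 534 + 1068 = 2520

σ(1068) = 2520


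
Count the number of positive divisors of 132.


132 = 2^2 × 3^1 × 11^1
d(132) = (2+1) × (1+1) × (1+1) = 12

12 divisors


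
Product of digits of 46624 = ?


4 × 6 × 6 × 2 × 4 = 1152


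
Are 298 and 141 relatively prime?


Euclidean algorithm:
298 = 2 * 141 + 16
141 = 8 * 16 + 13
16 = 1 * 13 + 3
13 = 4 * 3 + 1
3 = 3 * 1 + 0
GCD(298, 141) = 1

Yes, coprime (GCD = 1)


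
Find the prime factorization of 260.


260 / 2 = 130
130 / 2 = 65
65 / 5 = 13
13 / 13 = 1
260 = 2^2 × 5 × 13


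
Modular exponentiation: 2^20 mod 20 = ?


2^1 mod 20 = 2
2^2 mod 20 = 4
2^3 mod 20 = 8
2^4 mod 20 = 16
2^5 mod 20 = 12
2^6 mod 20 = 4
2^7 mod 20 = 8
2^8 mod 20 = 16
2^9 mod 20 = 12
2^10 mod 20 = 4
2^11 mod 20 = 8
2^12 mod 20 = 16
2^13 mod 20 = 12
2^14 mod 20 = 4
2^15 mod 20 = 8
2^16 mod 20 = 16
2^17 mod 20 = 12
2^18 mod 20 = 4
2^19 mod 20 = 8
2^20 mod 20 = 16


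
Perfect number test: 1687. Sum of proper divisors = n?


Proper divisors of 1687: 1, 7, 241
Sum = 1 + 7 + 241 = 249

No, 1687 is not perfect (249 ≠ 1687)


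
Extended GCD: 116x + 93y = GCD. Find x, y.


Tabular extended Euclidean (each row: r = 116*s + 93*t):
r=116, s=1, t=0
r=93, s=0, t=1
q=1: r=23, s=1, t=-1   [116*(1) + 93*(-1) = 23]
q=4: r=1, s=-4, t=5   [116*(-4) + 93*(5) = 1]
q=23: r=0, s=93, t=-116   [116*(93) + 93*(-116) = 0]
GCD = 1; from the row with r=1: x=-4, y=5
Check: 116*(-4) + 93*(5) = -464 + 465 = 1

GCD = 1, x = -4, y = 5


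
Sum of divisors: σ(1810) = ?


Divisors of 1810: 1, 2, 5, 10, 181, 362, 905, 1810
Sum = 1 + 2 + 5 + 10 + 181 + 362 + 905 + 1810 = 3276

σ(1810) = 3276


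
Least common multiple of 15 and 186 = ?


GCD(15, 186) = 3
LCM = 15*186/3 = 2790/3 = 930

LCM = 930


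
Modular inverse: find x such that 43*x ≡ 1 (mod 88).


Use the extended Euclidean algorithm on (88, 43); each row r = 88*s + 43*t:
r=88, s=1, t=0
r=43, s=0, t=1
q=2: r=2, s=1, t=-2   [88*(1) + 43*(-2) = 2]
q=21: r=1, s=-21, t=43   [88*(-21) + 43*(43) = 1]
q=2: r=0, s=43, t=-88   [88*(43) + 43*(-88) = 0]
GCD = 1 with t = 43, so 43*(43) ≡ 1 (mod 88)
Inverse = 43 mod 88 = 43
Check: 43 * 43 = 1849 ≡ 1 (mod 88)

43^(-1) ≡ 43 (mod 88)


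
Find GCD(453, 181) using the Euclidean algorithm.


453 = 2 * 181 + 91
181 = 1 * 91 + 90
91 = 1 * 90 + 1
90 = 90 * 1 + 0
GCD = 1


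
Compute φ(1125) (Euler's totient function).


1125 = 3^2 × 5^3
Prime factors: 3, 5
φ(1125) = 1125 × (1-1/3) × (1-1/5)
= 1125 × 2/3 × 4/5 = 600

φ(1125) = 600


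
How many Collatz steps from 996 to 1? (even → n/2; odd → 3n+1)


996 → 498 → 249 → 748 → 374 → 187 → 562 → 281 → 844 → 422 → 211 → 634 → 317 → 952 → 476 → 238 → 119 → 358 → 179 → 538 → 269 → 808 → 404 → 202 → 101 → 304 → 152 → 76 → 38 → 19 → 58 → 29 → 88 → 44 → 22 → 11 → 34 → 17 → 52 → 26 → 13 → 40 → 20 → 10 → 5 → 16 → 8 → 4 → 2 → 1
Total steps = 49

49 steps


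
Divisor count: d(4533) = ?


4533 = 3^1 × 1511^1
d(4533) = (1+1) × (1+1) = 4

4 divisors


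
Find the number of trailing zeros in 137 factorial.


floor(137/5) = 27
floor(137/25) = 5
floor(137/125) = 1
Total = 33

33 trailing zeros


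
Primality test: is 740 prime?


740 / 2 = 370 (exact division)
740 is NOT prime.

No, 740 is not prime


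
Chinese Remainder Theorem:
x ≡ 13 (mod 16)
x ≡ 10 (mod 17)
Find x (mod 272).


M = 16*17 = 272
M1 = M/16 = 17, M2 = M/17 = 16
M1^(-1) mod 16 = 1, M2^(-1) mod 17 = 16
x = 13*17*1 + 10*16*16 = 2781
2781 mod 272 = 61
Check: 61 mod 16 = 13 ✓, 61 mod 17 = 10 ✓

x ≡ 61 (mod 272)


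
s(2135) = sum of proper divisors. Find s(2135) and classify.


Proper divisors: 1, 5, 7, 35, 61, 305, 427
Sum = 1 + 5 + 7 + 35 + 61 + 305 + 427 = 841
841 < 2135 → deficient

s(2135) = 841 (deficient)


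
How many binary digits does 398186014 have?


398186014 in base 2 = 10111101110111101011000011110
Number of digits = 29

29 digits (base 2)


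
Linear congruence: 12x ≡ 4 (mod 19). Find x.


GCD(12, 19) = 1, unique solution
a^(-1) mod 19 = 8
x = 8 * 4 mod 19 = 13

x ≡ 13 (mod 19)


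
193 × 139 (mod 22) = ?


193 × 139 = 26827
26827 mod 22 = 9


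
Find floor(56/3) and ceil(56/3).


56/3 = 18.6667
floor = 18
ceil = 19

floor = 18, ceil = 19


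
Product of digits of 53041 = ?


5 × 3 × 0 × 4 × 1 = 0


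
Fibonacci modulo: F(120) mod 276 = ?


F(k) mod 276 for k=1..120:
1, 1, 2, 3, 5, 8, 13, 21, 34, 55, 89, 144, 233, 101, 58, 159, 217, 100, 41, 141, 182, 47, 229, 0, 229, 229, 182, 135, 41, 176, 217, 117, 58, 175, 233, 132, 89, 221, 34, 255, 13, 268, 5, 273, 2, 275, 1, 0, 1, 1, 2, 3, 5, 8, 13, 21, 34, 55, 89, 144, 233, 101, 58, 159, 217, 100, 41, 141, 182, 47, 229, 0, 229, 229, 182, 135, 41, 176, 217, 117, 58, 175, 233, 132, 89, 221, 34, 255, 13, 268, 5, 273, 2, 275, 1, 0, 1, 1, 2, 3, 5, 8, 13, 21, 34, 55, 89, 144, 233, 101, 58, 159, 217, 100, 41, 141, 182, 47, 229, 0
F(120) mod 276 = 0


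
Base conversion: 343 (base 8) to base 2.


343 (base 8) = 227 (decimal)
227 (decimal) = 11100011 (base 2)


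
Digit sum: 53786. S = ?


5 + 3 + 7 + 8 + 6 = 29


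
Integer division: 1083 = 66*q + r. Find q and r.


1083 = 66 * 16 + 27
Check: 1056 + 27 = 1083

q = 16, r = 27


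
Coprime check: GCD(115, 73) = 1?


Euclidean algorithm:
115 = 1 * 73 + 42
73 = 1 * 42 + 31
42 = 1 * 31 + 11
31 = 2 * 11 + 9
11 = 1 * 9 + 2
9 = 4 * 2 + 1
2 = 2 * 1 + 0
GCD(115, 73) = 1

Yes, coprime (GCD = 1)


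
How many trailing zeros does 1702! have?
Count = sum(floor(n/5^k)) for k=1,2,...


floor(1702/5) = 340
floor(1702/25) = 68
floor(1702/125) = 13
floor(1702/625) = 2
Total = 423

423 trailing zeros


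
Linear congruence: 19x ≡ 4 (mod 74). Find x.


GCD(19, 74) = 1, unique solution
a^(-1) mod 74 = 39
x = 39 * 4 mod 74 = 8

x ≡ 8 (mod 74)


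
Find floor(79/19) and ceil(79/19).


79/19 = 4.1579
floor = 4
ceil = 5

floor = 4, ceil = 5


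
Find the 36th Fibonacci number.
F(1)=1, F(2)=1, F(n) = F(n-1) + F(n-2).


Sequence: 1, 1, 2, 3, 5, 8, 13, 21, 34, 55, 89, 144, 233, 377, 610, 987, 1597, 2584, 4181, 6765, 10946, 17711, 28657, 46368, 75025, 121393, 196418, 317811, 514229, 832040, 1346269, 2178309, 3524578, 5702887, 9227465, 14930352
F(36) = 14930352


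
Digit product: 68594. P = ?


6 × 8 × 5 × 9 × 4 = 8640


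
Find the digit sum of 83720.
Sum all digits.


8 + 3 + 7 + 2 + 0 = 20


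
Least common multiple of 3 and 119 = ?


GCD(3, 119) = 1
LCM = 3*119/1 = 357/1 = 357

LCM = 357


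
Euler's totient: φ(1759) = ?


1759 = 1759
Prime factors: 1759
φ(1759) = 1759 × (1-1/1759)
= 1759 × 1758/1759 = 1758

φ(1759) = 1758


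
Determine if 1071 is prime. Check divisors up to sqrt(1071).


1071 / 3 = 357 (exact division)
1071 is NOT prime.

No, 1071 is not prime


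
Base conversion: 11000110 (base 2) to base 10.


11000110 (base 2) = 198 (decimal)
198 (decimal) = 198 (base 10)


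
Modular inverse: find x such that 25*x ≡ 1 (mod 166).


Use the extended Euclidean algorithm on (166, 25); each row r = 166*s + 25*t:
r=166, s=1, t=0
r=25, s=0, t=1
q=6: r=16, s=1, t=-6   [166*(1) + 25*(-6) = 16]
q=1: r=9, s=-1, t=7   [166*(-1) + 25*(7) = 9]
q=1: r=7, s=2, t=-13   [166*(2) + 25*(-13) = 7]
q=1: r=2, s=-3, t=20   [166*(-3) + 25*(20) = 2]
q=3: r=1, s=11, t=-73   [166*(11) + 25*(-73) = 1]
q=2: r=0, s=-25, t=166   [166*(-25) + 25*(166) = 0]
GCD = 1 with t = -73, so 25*(-73) ≡ 1 (mod 166)
Inverse = -73 mod 166 = 93
Check: 25 * 93 = 2325 ≡ 1 (mod 166)

25^(-1) ≡ 93 (mod 166)


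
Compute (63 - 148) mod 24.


63 - 148 = -85
-85 mod 24 = 11


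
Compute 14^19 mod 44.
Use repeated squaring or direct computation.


14^1 mod 44 = 14
14^2 mod 44 = 20
14^3 mod 44 = 16
14^4 mod 44 = 4
14^5 mod 44 = 12
14^6 mod 44 = 36
14^7 mod 44 = 20
14^8 mod 44 = 16
14^9 mod 44 = 4
14^10 mod 44 = 12
14^11 mod 44 = 36
14^12 mod 44 = 20
14^13 mod 44 = 16
14^14 mod 44 = 4
14^15 mod 44 = 12
14^16 mod 44 = 36
14^17 mod 44 = 20
14^18 mod 44 = 16
14^19 mod 44 = 4


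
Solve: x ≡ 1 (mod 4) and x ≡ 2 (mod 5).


M = 4*5 = 20
M1 = M/4 = 5, M2 = M/5 = 4
M1^(-1) mod 4 = 1, M2^(-1) mod 5 = 4
x = 1*5*1 + 2*4*4 = 37
37 mod 20 = 17
Check: 17 mod 4 = 1 ✓, 17 mod 5 = 2 ✓

x ≡ 17 (mod 20)


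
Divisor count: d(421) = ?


421 = 421^1
d(421) = (1+1) = 2

2 divisors


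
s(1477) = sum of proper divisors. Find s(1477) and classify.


Proper divisors: 1, 7, 211
Sum = 1 + 7 + 211 = 219
219 < 1477 → deficient

s(1477) = 219 (deficient)


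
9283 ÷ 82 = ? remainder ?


9283 = 82 * 113 + 17
Check: 9266 + 17 = 9283

q = 113, r = 17


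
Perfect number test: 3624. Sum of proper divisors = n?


Proper divisors of 3624: 1, 2, 3, 4, 6, 8, 12, 24, 151, 302, 453, 604, 906, 1208, 1812
Sum = 1 + 2 + 3 + 4 + 6 + 8 + 12 + 24 + 151 + 302 + 453 + 604 + 906 + 1208 + 1812 = 5496

No, 3624 is not perfect (5496 ≠ 3624)


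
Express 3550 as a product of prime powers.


3550 / 2 = 1775
1775 / 5 = 355
355 / 5 = 71
71 / 71 = 1
3550 = 2 × 5^2 × 71


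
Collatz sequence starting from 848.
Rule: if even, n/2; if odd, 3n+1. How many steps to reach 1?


848 → 424 → 212 → 106 → 53 → 160 → 80 → 40 → 20 → 10 → 5 → 16 → 8 → 4 → 2 → 1
Total steps = 15

15 steps


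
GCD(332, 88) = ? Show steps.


332 = 3 * 88 + 68
88 = 1 * 68 + 20
68 = 3 * 20 + 8
20 = 2 * 8 + 4
8 = 2 * 4 + 0
GCD = 4


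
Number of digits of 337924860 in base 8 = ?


337924860 in base 8 = 2411051374
Number of digits = 10

10 digits (base 8)


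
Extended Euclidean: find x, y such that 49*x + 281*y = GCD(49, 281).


Tabular extended Euclidean (each row: r = 49*s + 281*t):
r=49, s=1, t=0
r=281, s=0, t=1
q=0: r=49, s=1, t=0   [49*(1) + 281*(0) = 49]
q=5: r=36, s=-5, t=1   [49*(-5) + 281*(1) = 36]
q=1: r=13, s=6, t=-1   [49*(6) + 281*(-1) = 13]
q=2: r=10, s=-17, t=3   [49*(-17) + 281*(3) = 10]
q=1: r=3, s=23, t=-4   [49*(23) + 281*(-4) = 3]
q=3: r=1, s=-86, t=15   [49*(-86) + 281*(15) = 1]
q=3: r=0, s=281, t=-49   [49*(281) + 281*(-49) = 0]
GCD = 1; from the row with r=1: x=-86, y=15
Check: 49*(-86) + 281*(15) = -4214 + 4215 = 1

GCD = 1, x = -86, y = 15


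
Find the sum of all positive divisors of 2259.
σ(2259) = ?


Divisors of 2259: 1, 3, 9, 251, 753, 2259
Sum = 1 + 3 + 9 + 251 + 753 + 2259 = 3276

σ(2259) = 3276


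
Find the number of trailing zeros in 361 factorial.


floor(361/5) = 72
floor(361/25) = 14
floor(361/125) = 2
Total = 88

88 trailing zeros


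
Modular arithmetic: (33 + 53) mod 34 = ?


33 + 53 = 86
86 mod 34 = 18


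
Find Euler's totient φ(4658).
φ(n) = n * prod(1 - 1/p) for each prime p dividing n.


4658 = 2 × 17 × 137
Prime factors: 2, 17, 137
φ(4658) = 4658 × (1-1/2) × (1-1/17) × (1-1/137)
= 4658 × 1/2 × 16/17 × 136/137 = 2176

φ(4658) = 2176


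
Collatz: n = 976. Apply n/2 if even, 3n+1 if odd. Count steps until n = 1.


976 → 488 → 244 → 122 → 61 → 184 → 92 → 46 → 23 → 70 → 35 → 106 → 53 → 160 → 80 → 40 → 20 → 10 → 5 → 16 → 8 → 4 → 2 → 1
Total steps = 23

23 steps


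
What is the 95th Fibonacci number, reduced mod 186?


F(k) mod 186 for k=1..95:
1, 1, 2, 3, 5, 8, 13, 21, 34, 55, 89, 144, 47, 5, 52, 57, 109, 166, 89, 69, 158, 41, 13, 54, 67, 121, 2, 123, 125, 62, 1, 63, 64, 127, 5, 132, 137, 83, 34, 117, 151, 82, 47, 129, 176, 119, 109, 42, 151, 7, 158, 165, 137, 116, 67, 183, 64, 61, 125, 0, 125, 125, 64, 3, 67, 70, 137, 21, 158, 179, 151, 144, 109, 67, 176, 57, 47, 104, 151, 69, 34, 103, 137, 54, 5, 59, 64, 123, 1, 124, 125, 63, 2, 65, 67
F(95) mod 186 = 67


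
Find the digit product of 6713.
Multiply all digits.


6 × 7 × 1 × 3 = 126


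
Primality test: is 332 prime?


332 / 2 = 166 (exact division)
332 is NOT prime.

No, 332 is not prime


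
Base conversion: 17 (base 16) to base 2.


17 (base 16) = 23 (decimal)
23 (decimal) = 10111 (base 2)


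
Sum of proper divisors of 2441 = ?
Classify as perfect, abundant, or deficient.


Proper divisors: 1
Sum = 1 = 1
1 < 2441 → deficient

s(2441) = 1 (deficient)


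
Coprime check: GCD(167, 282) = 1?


Euclidean algorithm:
282 = 1 * 167 + 115
167 = 1 * 115 + 52
115 = 2 * 52 + 11
52 = 4 * 11 + 8
11 = 1 * 8 + 3
8 = 2 * 3 + 2
3 = 1 * 2 + 1
2 = 2 * 1 + 0
GCD(167, 282) = 1

Yes, coprime (GCD = 1)


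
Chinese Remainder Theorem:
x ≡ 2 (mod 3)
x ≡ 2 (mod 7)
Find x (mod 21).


M = 3*7 = 21
M1 = M/3 = 7, M2 = M/7 = 3
M1^(-1) mod 3 = 1, M2^(-1) mod 7 = 5
x = 2*7*1 + 2*3*5 = 44
44 mod 21 = 2
Check: 2 mod 3 = 2 ✓, 2 mod 7 = 2 ✓

x ≡ 2 (mod 21)


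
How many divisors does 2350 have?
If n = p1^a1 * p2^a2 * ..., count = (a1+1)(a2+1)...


2350 = 2^1 × 5^2 × 47^1
d(2350) = (1+1) × (2+1) × (1+1) = 12

12 divisors


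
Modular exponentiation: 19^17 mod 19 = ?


19^1 mod 19 = 0
19^2 mod 19 = 0
19^3 mod 19 = 0
19^4 mod 19 = 0
19^5 mod 19 = 0
19^6 mod 19 = 0
19^7 mod 19 = 0
19^8 mod 19 = 0
19^9 mod 19 = 0
19^10 mod 19 = 0
19^11 mod 19 = 0
19^12 mod 19 = 0
19^13 mod 19 = 0
19^14 mod 19 = 0
19^15 mod 19 = 0
19^16 mod 19 = 0
19^17 mod 19 = 0


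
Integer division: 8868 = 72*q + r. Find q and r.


8868 = 72 * 123 + 12
Check: 8856 + 12 = 8868

q = 123, r = 12


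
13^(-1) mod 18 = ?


Use the extended Euclidean algorithm on (18, 13); each row r = 18*s + 13*t:
r=18, s=1, t=0
r=13, s=0, t=1
q=1: r=5, s=1, t=-1   [18*(1) + 13*(-1) = 5]
q=2: r=3, s=-2, t=3   [18*(-2) + 13*(3) = 3]
q=1: r=2, s=3, t=-4   [18*(3) + 13*(-4) = 2]
q=1: r=1, s=-5, t=7   [18*(-5) + 13*(7) = 1]
q=2: r=0, s=13, t=-18   [18*(13) + 13*(-18) = 0]
GCD = 1 with t = 7, so 13*(7) ≡ 1 (mod 18)
Inverse = 7 mod 18 = 7
Check: 13 * 7 = 91 ≡ 1 (mod 18)

13^(-1) ≡ 7 (mod 18)


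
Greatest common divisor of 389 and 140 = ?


389 = 2 * 140 + 109
140 = 1 * 109 + 31
109 = 3 * 31 + 16
31 = 1 * 16 + 15
16 = 1 * 15 + 1
15 = 15 * 1 + 0
GCD = 1


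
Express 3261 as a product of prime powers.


3261 / 3 = 1087
1087 / 1087 = 1
3261 = 3 × 1087


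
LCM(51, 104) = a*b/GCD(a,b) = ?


GCD(51, 104) = 1
LCM = 51*104/1 = 5304/1 = 5304

LCM = 5304


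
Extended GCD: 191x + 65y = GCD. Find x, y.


Tabular extended Euclidean (each row: r = 191*s + 65*t):
r=191, s=1, t=0
r=65, s=0, t=1
q=2: r=61, s=1, t=-2   [191*(1) + 65*(-2) = 61]
q=1: r=4, s=-1, t=3   [191*(-1) + 65*(3) = 4]
q=15: r=1, s=16, t=-47   [191*(16) + 65*(-47) = 1]
q=4: r=0, s=-65, t=191   [191*(-65) + 65*(191) = 0]
GCD = 1; from the row with r=1: x=16, y=-47
Check: 191*(16) + 65*(-47) = 3056 - 3055 = 1

GCD = 1, x = 16, y = -47


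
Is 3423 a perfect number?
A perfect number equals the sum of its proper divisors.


Proper divisors of 3423: 1, 3, 7, 21, 163, 489, 1141
Sum = 1 + 3 + 7 + 21 + 163 + 489 + 1141 = 1825

No, 3423 is not perfect (1825 ≠ 3423)


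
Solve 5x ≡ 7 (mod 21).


GCD(5, 21) = 1, unique solution
a^(-1) mod 21 = 17
x = 17 * 7 mod 21 = 14

x ≡ 14 (mod 21)


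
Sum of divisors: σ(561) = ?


Divisors of 561: 1, 3, 11, 17, 33, 51, 187, 561
Sum = 1 + 3 + 11 + 17 + 33 + 51 + 187 + 561 = 864

σ(561) = 864


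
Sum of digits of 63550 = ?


6 + 3 + 5 + 5 + 0 = 19


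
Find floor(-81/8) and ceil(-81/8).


-81/8 = -10.1250
floor = -11
ceil = -10

floor = -11, ceil = -10


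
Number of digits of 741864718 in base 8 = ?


741864718 in base 8 = 5415772416
Number of digits = 10

10 digits (base 8)


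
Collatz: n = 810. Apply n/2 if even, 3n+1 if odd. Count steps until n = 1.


810 → 405 → 1216 → 608 → 304 → 152 → 76 → 38 → 19 → 58 → 29 → 88 → 44 → 22 → 11 → 34 → 17 → 52 → 26 → 13 → 40 → 20 → 10 → 5 → 16 → 8 → 4 → 2 → 1
Total steps = 28

28 steps


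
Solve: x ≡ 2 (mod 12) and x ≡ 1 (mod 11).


M = 12*11 = 132
M1 = M/12 = 11, M2 = M/11 = 12
M1^(-1) mod 12 = 11, M2^(-1) mod 11 = 1
x = 2*11*11 + 1*12*1 = 254
254 mod 132 = 122
Check: 122 mod 12 = 2 ✓, 122 mod 11 = 1 ✓

x ≡ 122 (mod 132)


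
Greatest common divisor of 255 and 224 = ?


255 = 1 * 224 + 31
224 = 7 * 31 + 7
31 = 4 * 7 + 3
7 = 2 * 3 + 1
3 = 3 * 1 + 0
GCD = 1


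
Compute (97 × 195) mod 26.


97 × 195 = 18915
18915 mod 26 = 13


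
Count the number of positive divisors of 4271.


4271 = 4271^1
d(4271) = (1+1) = 2

2 divisors


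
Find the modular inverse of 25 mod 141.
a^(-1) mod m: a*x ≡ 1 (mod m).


Use the extended Euclidean algorithm on (141, 25); each row r = 141*s + 25*t:
r=141, s=1, t=0
r=25, s=0, t=1
q=5: r=16, s=1, t=-5   [141*(1) + 25*(-5) = 16]
q=1: r=9, s=-1, t=6   [141*(-1) + 25*(6) = 9]
q=1: r=7, s=2, t=-11   [141*(2) + 25*(-11) = 7]
q=1: r=2, s=-3, t=17   [141*(-3) + 25*(17) = 2]
q=3: r=1, s=11, t=-62   [141*(11) + 25*(-62) = 1]
q=2: r=0, s=-25, t=141   [141*(-25) + 25*(141) = 0]
GCD = 1 with t = -62, so 25*(-62) ≡ 1 (mod 141)
Inverse = -62 mod 141 = 79
Check: 25 * 79 = 1975 ≡ 1 (mod 141)

25^(-1) ≡ 79 (mod 141)


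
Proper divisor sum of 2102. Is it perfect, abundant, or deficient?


Proper divisors: 1, 2, 1051
Sum = 1 + 2 + 1051 = 1054
1054 < 2102 → deficient

s(2102) = 1054 (deficient)


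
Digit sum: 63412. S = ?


6 + 3 + 4 + 1 + 2 = 16


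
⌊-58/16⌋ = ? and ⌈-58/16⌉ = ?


-58/16 = -3.6250
floor = -4
ceil = -3

floor = -4, ceil = -3


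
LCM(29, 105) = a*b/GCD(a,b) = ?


GCD(29, 105) = 1
LCM = 29*105/1 = 3045/1 = 3045

LCM = 3045


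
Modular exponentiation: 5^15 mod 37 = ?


5^1 mod 37 = 5
5^2 mod 37 = 25
5^3 mod 37 = 14
5^4 mod 37 = 33
5^5 mod 37 = 17
5^6 mod 37 = 11
5^7 mod 37 = 18
5^8 mod 37 = 16
5^9 mod 37 = 6
5^10 mod 37 = 30
5^11 mod 37 = 2
5^12 mod 37 = 10
5^13 mod 37 = 13
5^14 mod 37 = 28
5^15 mod 37 = 29


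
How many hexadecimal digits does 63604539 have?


63604539 in base 16 = 3CA873B
Number of digits = 7

7 digits (base 16)


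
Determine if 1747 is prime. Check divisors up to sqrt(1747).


Check divisors up to sqrt(1747) = 41.7971
No divisors found.
1747 is prime.

Yes, 1747 is prime


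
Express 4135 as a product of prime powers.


4135 / 5 = 827
827 / 827 = 1
4135 = 5 × 827


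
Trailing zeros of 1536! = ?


floor(1536/5) = 307
floor(1536/25) = 61
floor(1536/125) = 12
floor(1536/625) = 2
Total = 382

382 trailing zeros


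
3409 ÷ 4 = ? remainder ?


3409 = 4 * 852 + 1
Check: 3408 + 1 = 3409

q = 852, r = 1


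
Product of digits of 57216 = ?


5 × 7 × 2 × 1 × 6 = 420


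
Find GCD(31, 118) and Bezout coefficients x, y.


Tabular extended Euclidean (each row: r = 31*s + 118*t):
r=31, s=1, t=0
r=118, s=0, t=1
q=0: r=31, s=1, t=0   [31*(1) + 118*(0) = 31]
q=3: r=25, s=-3, t=1   [31*(-3) + 118*(1) = 25]
q=1: r=6, s=4, t=-1   [31*(4) + 118*(-1) = 6]
q=4: r=1, s=-19, t=5   [31*(-19) + 118*(5) = 1]
q=6: r=0, s=118, t=-31   [31*(118) + 118*(-31) = 0]
GCD = 1; from the row with r=1: x=-19, y=5
Check: 31*(-19) + 118*(5) = -589 + 590 = 1

GCD = 1, x = -19, y = 5


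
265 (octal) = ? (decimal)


265 (base 8) = 181 (decimal)
181 (decimal) = 181 (base 10)


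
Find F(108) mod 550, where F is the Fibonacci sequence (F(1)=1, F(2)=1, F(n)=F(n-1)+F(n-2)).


F(k) mod 550 for k=1..108:
1, 1, 2, 3, 5, 8, 13, 21, 34, 55, 89, 144, 233, 377, 60, 437, 497, 384, 331, 165, 496, 111, 57, 168, 225, 393, 68, 461, 529, 440, 419, 309, 178, 487, 115, 52, 167, 219, 386, 55, 441, 496, 387, 333, 170, 503, 123, 76, 199, 275, 474, 199, 123, 322, 445, 217, 112, 329, 441, 220, 111, 331, 442, 223, 115, 338, 453, 241, 144, 385, 529, 364, 343, 157, 500, 107, 57, 164, 221, 385, 56, 441, 497, 388, 335, 173, 508, 131, 89, 220, 309, 529, 288, 267, 5, 272, 277, 549, 276, 275, 1, 276, 277, 3, 280, 283, 13, 296
F(108) mod 550 = 296


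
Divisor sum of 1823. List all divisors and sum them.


Divisors of 1823: 1, 1823
Sum = 1 + 1823 = 1824

σ(1823) = 1824


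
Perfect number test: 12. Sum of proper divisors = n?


Proper divisors of 12: 1, 2, 3, 4, 6
Sum = 1 + 2 + 3 + 4 + 6 = 16

No, 12 is not perfect (16 ≠ 12)


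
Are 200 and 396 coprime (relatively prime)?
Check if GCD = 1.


Euclidean algorithm:
396 = 1 * 200 + 196
200 = 1 * 196 + 4
196 = 49 * 4 + 0
GCD(200, 396) = 4

No, not coprime (GCD = 4)


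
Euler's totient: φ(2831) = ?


2831 = 19 × 149
Prime factors: 19, 149
φ(2831) = 2831 × (1-1/19) × (1-1/149)
= 2831 × 18/19 × 148/149 = 2664

φ(2831) = 2664


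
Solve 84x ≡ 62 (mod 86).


GCD(84, 86) = 2 divides 62
Divide: 42x ≡ 31 (mod 43)
x ≡ 12 (mod 43)


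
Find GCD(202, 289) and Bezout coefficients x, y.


Tabular extended Euclidean (each row: r = 202*s + 289*t):
r=202, s=1, t=0
r=289, s=0, t=1
q=0: r=202, s=1, t=0   [202*(1) + 289*(0) = 202]
q=1: r=87, s=-1, t=1   [202*(-1) + 289*(1) = 87]
q=2: r=28, s=3, t=-2   [202*(3) + 289*(-2) = 28]
q=3: r=3, s=-10, t=7   [202*(-10) + 289*(7) = 3]
q=9: r=1, s=93, t=-65   [202*(93) + 289*(-65) = 1]
q=3: r=0, s=-289, t=202   [202*(-289) + 289*(202) = 0]
GCD = 1; from the row with r=1: x=93, y=-65
Check: 202*(93) + 289*(-65) = 18786 - 18785 = 1

GCD = 1, x = 93, y = -65


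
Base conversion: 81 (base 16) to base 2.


81 (base 16) = 129 (decimal)
129 (decimal) = 10000001 (base 2)


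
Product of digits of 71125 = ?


7 × 1 × 1 × 2 × 5 = 70


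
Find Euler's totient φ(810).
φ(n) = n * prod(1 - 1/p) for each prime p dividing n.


810 = 2 × 3^4 × 5
Prime factors: 2, 3, 5
φ(810) = 810 × (1-1/2) × (1-1/3) × (1-1/5)
= 810 × 1/2 × 2/3 × 4/5 = 216

φ(810) = 216


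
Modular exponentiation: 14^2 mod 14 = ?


14^1 mod 14 = 0
14^2 mod 14 = 0


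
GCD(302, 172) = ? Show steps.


302 = 1 * 172 + 130
172 = 1 * 130 + 42
130 = 3 * 42 + 4
42 = 10 * 4 + 2
4 = 2 * 2 + 0
GCD = 2


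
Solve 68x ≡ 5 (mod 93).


GCD(68, 93) = 1, unique solution
a^(-1) mod 93 = 26
x = 26 * 5 mod 93 = 37

x ≡ 37 (mod 93)


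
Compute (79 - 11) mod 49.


79 - 11 = 68
68 mod 49 = 19


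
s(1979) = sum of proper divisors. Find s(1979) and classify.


Proper divisors: 1
Sum = 1 = 1
1 < 1979 → deficient

s(1979) = 1 (deficient)


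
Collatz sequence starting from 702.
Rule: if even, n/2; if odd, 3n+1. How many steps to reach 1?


702 → 351 → 1054 → 527 → 1582 → 791 → 2374 → 1187 → 3562 → 1781 → 5344 → 2672 → 1336 → 668 → 334 → 167 → 502 → 251 → 754 → 377 → 1132 → 566 → 283 → 850 → 425 → 1276 → 638 → 319 → 958 → 479 → 1438 → 719 → 2158 → 1079 → 3238 → 1619 → 4858 → 2429 → 7288 → 3644 → 1822 → 911 → 2734 → 1367 → 4102 → 2051 → 6154 → 3077 → 9232 → 4616 → 2308 → 1154 → 577 → 1732 → 866 → 433 → 1300 → 650 → 325 → 976 → 488 → 244 → 122 → 61 → 184 → 92 → 46 → 23 → 70 → 35 → 106 → 53 → 160 → 80 → 40 → 20 → 10 → 5 → 16 → 8 → 4 → 2 → 1
Total steps = 82

82 steps


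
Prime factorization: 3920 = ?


3920 / 2 = 1960
1960 / 2 = 980
980 / 2 = 490
490 / 2 = 245
245 / 5 = 49
49 / 7 = 7
7 / 7 = 1
3920 = 2^4 × 5 × 7^2


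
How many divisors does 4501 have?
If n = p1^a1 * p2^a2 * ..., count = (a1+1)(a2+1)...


4501 = 7^1 × 643^1
d(4501) = (1+1) × (1+1) = 4

4 divisors


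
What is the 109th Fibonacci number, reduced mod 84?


F(k) mod 84 for k=1..109:
1, 1, 2, 3, 5, 8, 13, 21, 34, 55, 5, 60, 65, 41, 22, 63, 1, 64, 65, 45, 26, 71, 13, 0, 13, 13, 26, 39, 65, 20, 1, 21, 22, 43, 65, 24, 5, 29, 34, 63, 13, 76, 5, 81, 2, 83, 1, 0, 1, 1, 2, 3, 5, 8, 13, 21, 34, 55, 5, 60, 65, 41, 22, 63, 1, 64, 65, 45, 26, 71, 13, 0, 13, 13, 26, 39, 65, 20, 1, 21, 22, 43, 65, 24, 5, 29, 34, 63, 13, 76, 5, 81, 2, 83, 1, 0, 1, 1, 2, 3, 5, 8, 13, 21, 34, 55, 5, 60, 65
F(109) mod 84 = 65


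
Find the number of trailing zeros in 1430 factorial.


floor(1430/5) = 286
floor(1430/25) = 57
floor(1430/125) = 11
floor(1430/625) = 2
Total = 356

356 trailing zeros


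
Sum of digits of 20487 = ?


2 + 0 + 4 + 8 + 7 = 21


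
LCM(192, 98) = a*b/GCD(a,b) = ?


GCD(192, 98) = 2
LCM = 192*98/2 = 18816/2 = 9408

LCM = 9408


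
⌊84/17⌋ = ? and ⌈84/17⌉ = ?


84/17 = 4.9412
floor = 4
ceil = 5

floor = 4, ceil = 5
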